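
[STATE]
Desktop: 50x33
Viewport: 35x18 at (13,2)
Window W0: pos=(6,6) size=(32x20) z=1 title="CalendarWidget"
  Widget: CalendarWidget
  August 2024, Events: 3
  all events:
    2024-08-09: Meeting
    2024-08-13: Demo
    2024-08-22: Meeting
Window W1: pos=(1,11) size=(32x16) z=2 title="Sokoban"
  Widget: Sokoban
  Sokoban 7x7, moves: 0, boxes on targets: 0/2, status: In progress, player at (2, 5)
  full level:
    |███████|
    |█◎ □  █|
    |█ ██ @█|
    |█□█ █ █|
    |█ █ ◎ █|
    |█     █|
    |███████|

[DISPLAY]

                                   
                                   
                                   
                                   
━━━━━━━━━━━━━━━━━━━━━━━━┓          
darWidget               ┃          
────────────────────────┨          
   August 2024          ┃          
We Th Fr Sa Su          ┃          
━━━━━━━━━━━━━━━━━━━┓    ┃          
                   ┃    ┃          
───────────────────┨    ┃          
                   ┃    ┃          
                   ┃    ┃          
                   ┃    ┃          
                   ┃    ┃          
                   ┃    ┃          
                   ┃    ┃          


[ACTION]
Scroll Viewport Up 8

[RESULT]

                                   
                                   
                                   
                                   
                                   
                                   
━━━━━━━━━━━━━━━━━━━━━━━━┓          
darWidget               ┃          
────────────────────────┨          
   August 2024          ┃          
We Th Fr Sa Su          ┃          
━━━━━━━━━━━━━━━━━━━┓    ┃          
                   ┃    ┃          
───────────────────┨    ┃          
                   ┃    ┃          
                   ┃    ┃          
                   ┃    ┃          
                   ┃    ┃          


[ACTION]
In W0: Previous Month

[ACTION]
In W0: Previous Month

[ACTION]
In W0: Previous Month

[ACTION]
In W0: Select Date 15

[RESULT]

                                   
                                   
                                   
                                   
                                   
                                   
━━━━━━━━━━━━━━━━━━━━━━━━┓          
darWidget               ┃          
────────────────────────┨          
     May 2024           ┃          
We Th Fr Sa Su          ┃          
━━━━━━━━━━━━━━━━━━━┓    ┃          
                   ┃    ┃          
───────────────────┨    ┃          
                   ┃    ┃          
                   ┃    ┃          
                   ┃    ┃          
                   ┃    ┃          


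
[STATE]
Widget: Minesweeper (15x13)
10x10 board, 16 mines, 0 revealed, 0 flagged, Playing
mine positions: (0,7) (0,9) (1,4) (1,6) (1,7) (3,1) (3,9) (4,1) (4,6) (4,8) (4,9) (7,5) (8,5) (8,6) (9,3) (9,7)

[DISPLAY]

■■■■■■■■■■     
■■■■■■■■■■     
■■■■■■■■■■     
■■■■■■■■■■     
■■■■■■■■■■     
■■■■■■■■■■     
■■■■■■■■■■     
■■■■■■■■■■     
■■■■■■■■■■     
■■■■■■■■■■     
               
               
               


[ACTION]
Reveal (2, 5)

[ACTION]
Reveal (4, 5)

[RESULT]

■■■■■■■■■■     
■■■■■■■■■■     
■■■■■2■■■■     
■■■■■■■■■■     
■■■■■1■■■■     
■■■■■■■■■■     
■■■■■■■■■■     
■■■■■■■■■■     
■■■■■■■■■■     
■■■■■■■■■■     
               
               
               


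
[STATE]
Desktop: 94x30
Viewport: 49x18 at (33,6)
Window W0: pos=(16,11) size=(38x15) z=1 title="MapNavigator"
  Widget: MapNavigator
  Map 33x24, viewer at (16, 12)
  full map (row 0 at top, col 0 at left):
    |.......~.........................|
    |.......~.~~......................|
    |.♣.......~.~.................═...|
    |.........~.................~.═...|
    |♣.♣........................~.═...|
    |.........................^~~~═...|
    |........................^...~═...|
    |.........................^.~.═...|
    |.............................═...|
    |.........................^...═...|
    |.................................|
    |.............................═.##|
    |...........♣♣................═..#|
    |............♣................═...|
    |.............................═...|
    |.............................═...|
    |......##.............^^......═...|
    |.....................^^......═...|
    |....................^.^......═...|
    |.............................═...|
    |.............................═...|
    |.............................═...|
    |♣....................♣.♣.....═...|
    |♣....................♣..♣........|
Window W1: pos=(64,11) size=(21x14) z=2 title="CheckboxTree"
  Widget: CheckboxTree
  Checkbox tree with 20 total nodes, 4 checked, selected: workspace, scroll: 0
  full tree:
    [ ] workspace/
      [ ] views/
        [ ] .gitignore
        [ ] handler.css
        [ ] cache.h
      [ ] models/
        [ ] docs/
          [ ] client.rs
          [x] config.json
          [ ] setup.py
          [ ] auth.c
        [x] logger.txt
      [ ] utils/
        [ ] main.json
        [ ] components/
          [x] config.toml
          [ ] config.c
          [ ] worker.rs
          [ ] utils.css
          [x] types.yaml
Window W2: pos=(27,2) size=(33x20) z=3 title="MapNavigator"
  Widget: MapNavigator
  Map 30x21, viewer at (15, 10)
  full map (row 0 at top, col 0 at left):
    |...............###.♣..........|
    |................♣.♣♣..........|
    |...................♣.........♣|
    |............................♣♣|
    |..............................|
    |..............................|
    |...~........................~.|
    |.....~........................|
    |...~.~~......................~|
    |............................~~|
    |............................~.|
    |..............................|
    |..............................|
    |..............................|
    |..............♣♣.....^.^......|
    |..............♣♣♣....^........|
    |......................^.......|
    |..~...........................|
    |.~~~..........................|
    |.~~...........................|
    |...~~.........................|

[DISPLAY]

.......................♣♣ ┃                      
......................... ┃                      
......................... ┃                      
.......................~. ┃                      
~........................ ┃                      
~~......................~ ┃    ┏━━━━━━━━━━━━━━━━━
.......................~~ ┃    ┃ CheckboxTree    
..........@............~. ┃    ┠─────────────────
......................... ┃    ┃>[-] workspace/  
......................... ┃    ┃   [ ] views/    
......................... ┃    ┃     [ ] .gitigno
.........♣♣.....^.^...... ┃    ┃     [ ] handler.
.........♣♣♣....^........ ┃    ┃     [ ] cache.h 
.................^....... ┃    ┃   [-] models/   
......................... ┃    ┃     [-] docs/   
━━━━━━━━━━━━━━━━━━━━━━━━━━┛    ┃       [ ] client
...............═... ┃          ┃       [x] config
.......^^......═... ┃          ┃       [ ] setup.


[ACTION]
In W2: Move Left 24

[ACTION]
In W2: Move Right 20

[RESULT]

..................♣♣      ┃                      
....................      ┃                      
....................      ┃                      
..................~.      ┃                      
....................      ┃                      
...................~      ┃    ┏━━━━━━━━━━━━━━━━━
..................~~      ┃    ┃ CheckboxTree    
..........@.......~.      ┃    ┠─────────────────
....................      ┃    ┃>[-] workspace/  
....................      ┃    ┃   [ ] views/    
....................      ┃    ┃     [ ] .gitigno
....♣♣.....^.^......      ┃    ┃     [ ] handler.
....♣♣♣....^........      ┃    ┃     [ ] cache.h 
............^.......      ┃    ┃   [-] models/   
....................      ┃    ┃     [-] docs/   
━━━━━━━━━━━━━━━━━━━━━━━━━━┛    ┃       [ ] client
...............═... ┃          ┃       [x] config
.......^^......═... ┃          ┃       [ ] setup.


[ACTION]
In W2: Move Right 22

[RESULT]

.........♣♣               ┃                      
...........               ┃                      
...........               ┃                      
.........~.               ┃                      
...........               ┃                      
..........~               ┃    ┏━━━━━━━━━━━━━━━━━
.........~~               ┃    ┃ CheckboxTree    
.........~@               ┃    ┠─────────────────
...........               ┃    ┃>[-] workspace/  
...........               ┃    ┃   [ ] views/    
...........               ┃    ┃     [ ] .gitigno
..^.^......               ┃    ┃     [ ] handler.
..^........               ┃    ┃     [ ] cache.h 
...^.......               ┃    ┃   [-] models/   
...........               ┃    ┃     [-] docs/   
━━━━━━━━━━━━━━━━━━━━━━━━━━┛    ┃       [ ] client
...............═... ┃          ┃       [x] config
.......^^......═... ┃          ┃       [ ] setup.


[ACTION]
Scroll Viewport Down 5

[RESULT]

..........~               ┃    ┏━━━━━━━━━━━━━━━━━
.........~~               ┃    ┃ CheckboxTree    
.........~@               ┃    ┠─────────────────
...........               ┃    ┃>[-] workspace/  
...........               ┃    ┃   [ ] views/    
...........               ┃    ┃     [ ] .gitigno
..^.^......               ┃    ┃     [ ] handler.
..^........               ┃    ┃     [ ] cache.h 
...^.......               ┃    ┃   [-] models/   
...........               ┃    ┃     [-] docs/   
━━━━━━━━━━━━━━━━━━━━━━━━━━┛    ┃       [ ] client
...............═... ┃          ┃       [x] config
.......^^......═... ┃          ┃       [ ] setup.
.......^^......═... ┃          ┗━━━━━━━━━━━━━━━━━
━━━━━━━━━━━━━━━━━━━━┛                            
                                                 
                                                 
                                                 


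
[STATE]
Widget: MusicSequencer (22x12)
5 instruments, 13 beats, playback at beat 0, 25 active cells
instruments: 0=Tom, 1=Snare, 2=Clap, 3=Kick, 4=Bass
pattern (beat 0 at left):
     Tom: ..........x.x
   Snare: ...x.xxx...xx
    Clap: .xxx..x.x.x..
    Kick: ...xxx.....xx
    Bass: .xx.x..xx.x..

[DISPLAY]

      ▼123456789012   
   Tom··········█·█   
 Snare···█·███···██   
  Clap·███··█·█·█··   
  Kick···███·····██   
  Bass·██·█··██·█··   
                      
                      
                      
                      
                      
                      


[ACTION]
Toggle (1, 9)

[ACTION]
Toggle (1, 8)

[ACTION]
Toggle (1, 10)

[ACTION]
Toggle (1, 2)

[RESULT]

      ▼123456789012   
   Tom··········█·█   
 Snare··██·████████   
  Clap·███··█·█·█··   
  Kick···███·····██   
  Bass·██·█··██·█··   
                      
                      
                      
                      
                      
                      


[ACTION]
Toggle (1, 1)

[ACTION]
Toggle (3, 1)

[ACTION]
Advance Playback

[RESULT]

      0▼23456789012   
   Tom··········█·█   
 Snare·███·████████   
  Clap·███··█·█·█··   
  Kick·█·███·····██   
  Bass·██·█··██·█··   
                      
                      
                      
                      
                      
                      


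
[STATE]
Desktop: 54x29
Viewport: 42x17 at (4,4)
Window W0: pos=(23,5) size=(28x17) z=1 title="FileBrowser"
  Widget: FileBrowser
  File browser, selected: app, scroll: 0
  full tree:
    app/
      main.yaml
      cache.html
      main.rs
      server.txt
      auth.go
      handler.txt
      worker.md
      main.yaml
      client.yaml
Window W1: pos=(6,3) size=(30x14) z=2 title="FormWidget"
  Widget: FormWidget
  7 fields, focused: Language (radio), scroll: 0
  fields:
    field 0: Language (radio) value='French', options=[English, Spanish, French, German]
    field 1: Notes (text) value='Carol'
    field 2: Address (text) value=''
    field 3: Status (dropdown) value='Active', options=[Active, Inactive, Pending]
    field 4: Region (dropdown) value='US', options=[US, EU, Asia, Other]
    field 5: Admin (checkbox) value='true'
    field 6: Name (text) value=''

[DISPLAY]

  ┃ FormWidget                 ┃          
  ┠────────────────────────────┨━━━━━━━━━━
  ┃> Language:   ( ) English  (┃          
  ┃  Notes:      [Carol       ]┃──────────
  ┃  Address:    [            ]┃          
  ┃  Status:     [Active     ▼]┃l         
  ┃  Region:     [US         ▼]┃ml        
  ┃  Admin:      [x]           ┃          
  ┃  Name:       [            ]┃xt        
  ┃                            ┃          
  ┃                            ┃txt       
  ┃                            ┃d         
  ┗━━━━━━━━━━━━━━━━━━━━━━━━━━━━┛l         
                   ┃    client.yaml       
                   ┃                      
                   ┃                      
                   ┃                      


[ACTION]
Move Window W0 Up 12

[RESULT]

  ┃ FormWidget                 ┃l         
  ┠────────────────────────────┨ml        
  ┃> Language:   ( ) English  (┃          
  ┃  Notes:      [Carol       ]┃xt        
  ┃  Address:    [            ]┃          
  ┃  Status:     [Active     ▼]┃txt       
  ┃  Region:     [US         ▼]┃d         
  ┃  Admin:      [x]           ┃l         
  ┃  Name:       [            ]┃aml       
  ┃                            ┃          
  ┃                            ┃          
  ┃                            ┃          
  ┗━━━━━━━━━━━━━━━━━━━━━━━━━━━━┛━━━━━━━━━━
                                          
                                          
                                          
                                          


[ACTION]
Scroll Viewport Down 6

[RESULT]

  ┃  Region:     [US         ▼]┃d         
  ┃  Admin:      [x]           ┃l         
  ┃  Name:       [            ]┃aml       
  ┃                            ┃          
  ┃                            ┃          
  ┃                            ┃          
  ┗━━━━━━━━━━━━━━━━━━━━━━━━━━━━┛━━━━━━━━━━
                                          
                                          
                                          
                                          
                                          
                                          
                                          
                                          
                                          
                                          


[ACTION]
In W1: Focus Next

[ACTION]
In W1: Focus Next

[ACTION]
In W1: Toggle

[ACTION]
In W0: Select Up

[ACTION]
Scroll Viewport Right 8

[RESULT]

ion:     [US         ▼]┃d             ┃   
in:      [x]           ┃l             ┃   
e:       [            ]┃aml           ┃   
                       ┃              ┃   
                       ┃              ┃   
                       ┃              ┃   
━━━━━━━━━━━━━━━━━━━━━━━┛━━━━━━━━━━━━━━┛   
                                          
                                          
                                          
                                          
                                          
                                          
                                          
                                          
                                          
                                          


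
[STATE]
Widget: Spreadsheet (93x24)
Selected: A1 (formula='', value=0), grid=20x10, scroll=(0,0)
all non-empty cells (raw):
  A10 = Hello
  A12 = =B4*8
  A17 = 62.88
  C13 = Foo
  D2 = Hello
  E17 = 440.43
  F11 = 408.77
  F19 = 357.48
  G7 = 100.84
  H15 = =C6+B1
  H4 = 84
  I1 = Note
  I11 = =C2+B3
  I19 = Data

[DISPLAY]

A1:                                                                                          
       A       B       C       D       E       F       G       H       I       J             
---------------------------------------------------------------------------------------------
  1      [0]       0       0       0       0       0       0       0Note           0         
  2        0       0       0Hello          0       0       0       0       0       0         
  3        0       0       0       0       0       0       0       0       0       0         
  4        0       0       0       0       0       0       0      84       0       0         
  5        0       0       0       0       0       0       0       0       0       0         
  6        0       0       0       0       0       0       0       0       0       0         
  7        0       0       0       0       0       0  100.84       0       0       0         
  8        0       0       0       0       0       0       0       0       0       0         
  9        0       0       0       0       0       0       0       0       0       0         
 10 Hello          0       0       0       0       0       0       0       0       0         
 11        0       0       0       0       0  408.77       0       0       0       0         
 12        0       0       0       0       0       0       0       0       0       0         
 13        0       0Foo            0       0       0       0       0       0       0         
 14        0       0       0       0       0       0       0       0       0       0         
 15        0       0       0       0       0       0       0       0       0       0         
 16        0       0       0       0       0       0       0       0       0       0         
 17    62.88       0       0       0  440.43       0       0       0       0       0         
 18        0       0       0       0       0       0       0       0       0       0         
 19        0       0       0       0       0  357.48       0       0Data           0         
 20        0       0       0       0       0       0       0       0       0       0         
                                                                                             


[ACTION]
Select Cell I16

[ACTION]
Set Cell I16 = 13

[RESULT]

I16: 13                                                                                      
       A       B       C       D       E       F       G       H       I       J             
---------------------------------------------------------------------------------------------
  1        0       0       0       0       0       0       0       0Note           0         
  2        0       0       0Hello          0       0       0       0       0       0         
  3        0       0       0       0       0       0       0       0       0       0         
  4        0       0       0       0       0       0       0      84       0       0         
  5        0       0       0       0       0       0       0       0       0       0         
  6        0       0       0       0       0       0       0       0       0       0         
  7        0       0       0       0       0       0  100.84       0       0       0         
  8        0       0       0       0       0       0       0       0       0       0         
  9        0       0       0       0       0       0       0       0       0       0         
 10 Hello          0       0       0       0       0       0       0       0       0         
 11        0       0       0       0       0  408.77       0       0       0       0         
 12        0       0       0       0       0       0       0       0       0       0         
 13        0       0Foo            0       0       0       0       0       0       0         
 14        0       0       0       0       0       0       0       0       0       0         
 15        0       0       0       0       0       0       0       0       0       0         
 16        0       0       0       0       0       0       0       0    [13]       0         
 17    62.88       0       0       0  440.43       0       0       0       0       0         
 18        0       0       0       0       0       0       0       0       0       0         
 19        0       0       0       0       0  357.48       0       0Data           0         
 20        0       0       0       0       0       0       0       0       0       0         
                                                                                             


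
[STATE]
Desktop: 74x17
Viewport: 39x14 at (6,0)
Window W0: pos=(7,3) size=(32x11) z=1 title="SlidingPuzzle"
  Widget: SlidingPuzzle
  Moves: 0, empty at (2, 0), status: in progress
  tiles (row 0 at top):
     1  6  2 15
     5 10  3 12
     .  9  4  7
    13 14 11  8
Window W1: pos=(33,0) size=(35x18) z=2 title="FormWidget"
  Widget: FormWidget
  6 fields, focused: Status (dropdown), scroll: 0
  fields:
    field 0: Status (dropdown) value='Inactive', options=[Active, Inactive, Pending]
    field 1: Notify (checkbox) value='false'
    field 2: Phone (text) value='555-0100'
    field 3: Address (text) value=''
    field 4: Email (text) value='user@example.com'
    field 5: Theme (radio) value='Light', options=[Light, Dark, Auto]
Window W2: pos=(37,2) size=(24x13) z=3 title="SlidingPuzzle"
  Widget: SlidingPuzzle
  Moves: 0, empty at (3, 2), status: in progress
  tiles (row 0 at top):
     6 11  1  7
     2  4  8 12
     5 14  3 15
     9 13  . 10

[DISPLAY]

                           ┏━━━━━━━━━━━
                           ┃ FormWidget
                           ┠───┏━━━━━━━
 ┏━━━━━━━━━━━━━━━━━━━━━━━━━┃> S┃ Slidin
 ┃ SlidingPuzzle           ┃  N┠───────
 ┠─────────────────────────┃  P┃┌────┬─
 ┃┌────┬────┬────┬────┐    ┃  A┃│  6 │ 
 ┃│  1 │  6 │  2 │ 15 │    ┃  E┃├────┼─
 ┃├────┼────┼────┼────┤    ┃  T┃│  2 │ 
 ┃│  5 │ 10 │  3 │ 12 │    ┃   ┃├────┼─
 ┃├────┼────┼────┼────┤    ┃   ┃│  5 │ 
 ┃│    │  9 │  4 │  7 │    ┃   ┃├────┼─
 ┃├────┼────┼────┼────┤    ┃   ┃│  9 │ 
 ┗━━━━━━━━━━━━━━━━━━━━━━━━━┃   ┃└────┴─


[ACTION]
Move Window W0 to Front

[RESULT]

                           ┏━━━━━━━━━━━
                           ┃ FormWidget
                           ┠───┏━━━━━━━
 ┏━━━━━━━━━━━━━━━━━━━━━━━━━━━━━━┓Slidin
 ┃ SlidingPuzzle                ┃──────
 ┠──────────────────────────────┨────┬─
 ┃┌────┬────┬────┬────┐         ┃  6 │ 
 ┃│  1 │  6 │  2 │ 15 │         ┃────┼─
 ┃├────┼────┼────┼────┤         ┃  2 │ 
 ┃│  5 │ 10 │  3 │ 12 │         ┃────┼─
 ┃├────┼────┼────┼────┤         ┃  5 │ 
 ┃│    │  9 │  4 │  7 │         ┃────┼─
 ┃├────┼────┼────┼────┤         ┃  9 │ 
 ┗━━━━━━━━━━━━━━━━━━━━━━━━━━━━━━┛────┴─


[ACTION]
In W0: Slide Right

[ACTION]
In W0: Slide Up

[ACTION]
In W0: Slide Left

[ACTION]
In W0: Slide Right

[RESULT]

                           ┏━━━━━━━━━━━
                           ┃ FormWidget
                           ┠───┏━━━━━━━
 ┏━━━━━━━━━━━━━━━━━━━━━━━━━━━━━━┓Slidin
 ┃ SlidingPuzzle                ┃──────
 ┠──────────────────────────────┨────┬─
 ┃┌────┬────┬────┬────┐         ┃  6 │ 
 ┃│  1 │  6 │  2 │ 15 │         ┃────┼─
 ┃├────┼────┼────┼────┤         ┃  2 │ 
 ┃│  5 │ 10 │  3 │ 12 │         ┃────┼─
 ┃├────┼────┼────┼────┤         ┃  5 │ 
 ┃│ 13 │  9 │  4 │  7 │         ┃────┼─
 ┃├────┼────┼────┼────┤         ┃  9 │ 
 ┗━━━━━━━━━━━━━━━━━━━━━━━━━━━━━━┛────┴─


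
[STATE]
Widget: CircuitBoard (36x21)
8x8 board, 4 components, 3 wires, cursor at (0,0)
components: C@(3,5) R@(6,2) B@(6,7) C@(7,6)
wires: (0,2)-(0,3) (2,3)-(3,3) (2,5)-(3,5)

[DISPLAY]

   0 1 2 3 4 5 6 7                  
0  [.]      · ─ ·                   
                                    
1                                   
                                    
2               ·       ·           
                │       │           
3               ·       C           
                                    
4                                   
                                    
5                                   
                                    
6           R                   B   
                                    
7                           C       
Cursor: (0,0)                       
                                    
                                    
                                    
                                    


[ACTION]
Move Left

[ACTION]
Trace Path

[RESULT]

   0 1 2 3 4 5 6 7                  
0  [.]      · ─ ·                   
                                    
1                                   
                                    
2               ·       ·           
                │       │           
3               ·       C           
                                    
4                                   
                                    
5                                   
                                    
6           R                   B   
                                    
7                           C       
Cursor: (0,0)  Trace: No connections
                                    
                                    
                                    
                                    


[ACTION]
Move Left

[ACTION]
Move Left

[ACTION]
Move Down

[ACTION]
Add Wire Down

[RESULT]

   0 1 2 3 4 5 6 7                  
0           · ─ ·                   
                                    
1  [.]                              
    │                               
2   ·           ·       ·           
                │       │           
3               ·       C           
                                    
4                                   
                                    
5                                   
                                    
6           R                   B   
                                    
7                           C       
Cursor: (1,0)  Trace: No connections
                                    
                                    
                                    
                                    


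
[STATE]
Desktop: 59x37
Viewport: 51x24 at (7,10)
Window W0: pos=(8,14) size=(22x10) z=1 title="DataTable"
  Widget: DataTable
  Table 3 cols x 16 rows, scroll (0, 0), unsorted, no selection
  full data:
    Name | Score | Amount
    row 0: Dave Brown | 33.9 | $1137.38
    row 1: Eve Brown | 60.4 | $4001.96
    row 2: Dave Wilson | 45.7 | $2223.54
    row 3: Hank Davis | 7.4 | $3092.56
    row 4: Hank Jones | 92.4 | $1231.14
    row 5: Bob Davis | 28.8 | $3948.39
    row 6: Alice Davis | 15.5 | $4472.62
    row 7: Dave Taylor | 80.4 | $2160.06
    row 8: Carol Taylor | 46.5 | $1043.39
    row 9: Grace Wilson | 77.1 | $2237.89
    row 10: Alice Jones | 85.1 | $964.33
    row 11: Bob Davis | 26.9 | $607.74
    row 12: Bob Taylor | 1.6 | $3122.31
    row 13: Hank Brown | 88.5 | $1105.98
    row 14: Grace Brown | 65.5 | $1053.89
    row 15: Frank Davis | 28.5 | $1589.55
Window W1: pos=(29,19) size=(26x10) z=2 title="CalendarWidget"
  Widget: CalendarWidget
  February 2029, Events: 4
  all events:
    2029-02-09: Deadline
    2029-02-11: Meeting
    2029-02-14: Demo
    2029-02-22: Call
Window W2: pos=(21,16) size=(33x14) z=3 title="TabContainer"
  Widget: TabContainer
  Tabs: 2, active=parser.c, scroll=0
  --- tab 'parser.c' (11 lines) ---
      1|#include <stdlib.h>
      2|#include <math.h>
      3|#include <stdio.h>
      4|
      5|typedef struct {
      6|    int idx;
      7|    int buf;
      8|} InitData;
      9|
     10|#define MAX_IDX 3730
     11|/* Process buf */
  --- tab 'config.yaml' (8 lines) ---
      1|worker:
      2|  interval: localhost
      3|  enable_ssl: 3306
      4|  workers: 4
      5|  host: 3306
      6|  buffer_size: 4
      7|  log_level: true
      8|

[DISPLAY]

                                                   
                                                   
                                                   
                                                   
 ┏━━━━━━━━━━━━━━━━━━━━┓                            
 ┃ DataTable          ┃                            
 ┠────────────┏━━━━━━━━━━━━━━━━━━━━━━━━━━━━━━━┓    
 ┃Name        ┃ TabContainer                  ┃    
 ┃────────────┠───────────────────────────────┨    
 ┃Dave Brown  ┃[parser.c]│ config.yaml        ┃┓   
 ┃Eve Brown   ┃───────────────────────────────┃┃   
 ┃Dave Wilson ┃#include <stdlib.h>            ┃┨   
 ┃Hank Davis  ┃#include <math.h>              ┃┃   
 ┗━━━━━━━━━━━━┃#include <stdio.h>             ┃┃   
              ┃                               ┃┃   
              ┃typedef struct {               ┃┃   
              ┃    int idx;                   ┃┃   
              ┃    int buf;                   ┃┃   
              ┃} InitData;                    ┃┛   
              ┗━━━━━━━━━━━━━━━━━━━━━━━━━━━━━━━┛    
                                                   
                                                   
                                                   
                                                   


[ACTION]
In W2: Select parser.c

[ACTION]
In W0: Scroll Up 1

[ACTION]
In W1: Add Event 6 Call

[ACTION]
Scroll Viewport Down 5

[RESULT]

                                                   
 ┏━━━━━━━━━━━━━━━━━━━━┓                            
 ┃ DataTable          ┃                            
 ┠────────────┏━━━━━━━━━━━━━━━━━━━━━━━━━━━━━━━┓    
 ┃Name        ┃ TabContainer                  ┃    
 ┃────────────┠───────────────────────────────┨    
 ┃Dave Brown  ┃[parser.c]│ config.yaml        ┃┓   
 ┃Eve Brown   ┃───────────────────────────────┃┃   
 ┃Dave Wilson ┃#include <stdlib.h>            ┃┨   
 ┃Hank Davis  ┃#include <math.h>              ┃┃   
 ┗━━━━━━━━━━━━┃#include <stdio.h>             ┃┃   
              ┃                               ┃┃   
              ┃typedef struct {               ┃┃   
              ┃    int idx;                   ┃┃   
              ┃    int buf;                   ┃┃   
              ┃} InitData;                    ┃┛   
              ┗━━━━━━━━━━━━━━━━━━━━━━━━━━━━━━━┛    
                                                   
                                                   
                                                   
                                                   
                                                   
                                                   
                                                   


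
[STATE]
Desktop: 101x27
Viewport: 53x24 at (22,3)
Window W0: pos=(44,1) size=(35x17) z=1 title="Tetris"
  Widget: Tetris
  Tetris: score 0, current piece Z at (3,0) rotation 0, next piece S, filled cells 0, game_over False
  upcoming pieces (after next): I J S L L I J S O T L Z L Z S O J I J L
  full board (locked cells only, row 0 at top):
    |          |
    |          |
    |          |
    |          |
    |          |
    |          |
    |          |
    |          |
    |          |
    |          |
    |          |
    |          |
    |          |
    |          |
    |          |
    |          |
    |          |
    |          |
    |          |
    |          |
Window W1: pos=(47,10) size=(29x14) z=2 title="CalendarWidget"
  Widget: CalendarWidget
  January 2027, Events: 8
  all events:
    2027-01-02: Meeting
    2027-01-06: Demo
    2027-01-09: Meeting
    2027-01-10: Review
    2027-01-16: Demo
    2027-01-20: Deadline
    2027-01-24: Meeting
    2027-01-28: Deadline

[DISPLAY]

                      ┠──────────────────────────────
                      ┃          │Next:              
                      ┃          │ ░░                
                      ┃          │░░                 
                      ┃          │                   
                      ┃          │                   
                      ┃          │                   
                      ┃  ┏━━━━━━━━━━━━━━━━━━━━━━━━━━━
                      ┃  ┃ CalendarWidget            
                      ┃  ┠───────────────────────────
                      ┃  ┃        January 2027       
                      ┃  ┃Mo Tu We Th Fr Sa Su       
                      ┃  ┃             1  2*  3      
                      ┃  ┃ 4  5  6*  7  8  9* 10*    
                      ┗━━┃11 12 13 14 15 16* 17      
                         ┃18 19 20* 21 22 23 24*     
                         ┃25 26 27 28* 29 30 31      
                         ┃                           
                         ┃                           
                         ┃                           
                         ┗━━━━━━━━━━━━━━━━━━━━━━━━━━━
                                                     
                                                     
                                                     


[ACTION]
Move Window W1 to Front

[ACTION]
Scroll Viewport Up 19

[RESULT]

                                                     
                      ┏━━━━━━━━━━━━━━━━━━━━━━━━━━━━━━
                      ┃ Tetris                       
                      ┠──────────────────────────────
                      ┃          │Next:              
                      ┃          │ ░░                
                      ┃          │░░                 
                      ┃          │                   
                      ┃          │                   
                      ┃          │                   
                      ┃  ┏━━━━━━━━━━━━━━━━━━━━━━━━━━━
                      ┃  ┃ CalendarWidget            
                      ┃  ┠───────────────────────────
                      ┃  ┃        January 2027       
                      ┃  ┃Mo Tu We Th Fr Sa Su       
                      ┃  ┃             1  2*  3      
                      ┃  ┃ 4  5  6*  7  8  9* 10*    
                      ┗━━┃11 12 13 14 15 16* 17      
                         ┃18 19 20* 21 22 23 24*     
                         ┃25 26 27 28* 29 30 31      
                         ┃                           
                         ┃                           
                         ┃                           
                         ┗━━━━━━━━━━━━━━━━━━━━━━━━━━━


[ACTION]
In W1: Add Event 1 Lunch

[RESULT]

                                                     
                      ┏━━━━━━━━━━━━━━━━━━━━━━━━━━━━━━
                      ┃ Tetris                       
                      ┠──────────────────────────────
                      ┃          │Next:              
                      ┃          │ ░░                
                      ┃          │░░                 
                      ┃          │                   
                      ┃          │                   
                      ┃          │                   
                      ┃  ┏━━━━━━━━━━━━━━━━━━━━━━━━━━━
                      ┃  ┃ CalendarWidget            
                      ┃  ┠───────────────────────────
                      ┃  ┃        January 2027       
                      ┃  ┃Mo Tu We Th Fr Sa Su       
                      ┃  ┃             1*  2*  3     
                      ┃  ┃ 4  5  6*  7  8  9* 10*    
                      ┗━━┃11 12 13 14 15 16* 17      
                         ┃18 19 20* 21 22 23 24*     
                         ┃25 26 27 28* 29 30 31      
                         ┃                           
                         ┃                           
                         ┃                           
                         ┗━━━━━━━━━━━━━━━━━━━━━━━━━━━


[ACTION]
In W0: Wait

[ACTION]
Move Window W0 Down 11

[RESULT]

                                                     
                                                     
                                                     
                                                     
                                                     
                                                     
                                                     
                                                     
                                                     
                                                     
                      ┏━━┏━━━━━━━━━━━━━━━━━━━━━━━━━━━
                      ┃ T┃ CalendarWidget            
                      ┠──┠───────────────────────────
                      ┃  ┃        January 2027       
                      ┃  ┃Mo Tu We Th Fr Sa Su       
                      ┃  ┃             1*  2*  3     
                      ┃  ┃ 4  5  6*  7  8  9* 10*    
                      ┃  ┃11 12 13 14 15 16* 17      
                      ┃  ┃18 19 20* 21 22 23 24*     
                      ┃  ┃25 26 27 28* 29 30 31      
                      ┃  ┃                           
                      ┃  ┃                           
                      ┃  ┃                           
                      ┃  ┗━━━━━━━━━━━━━━━━━━━━━━━━━━━
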